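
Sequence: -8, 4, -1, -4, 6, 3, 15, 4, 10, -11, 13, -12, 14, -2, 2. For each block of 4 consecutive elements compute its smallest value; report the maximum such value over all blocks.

-8 4 -1 -4 → min -8
4 -1 -4 6 → min -4
-1 -4 6 3 → min -4
-4 6 3 15 → min -4
6 3 15 4 → min 3
3 15 4 10 → min 3
15 4 10 -11 → min -11
4 10 -11 13 → min -11
10 -11 13 -12 → min -12
-11 13 -12 14 → min -12
13 -12 14 -2 → min -12
-12 14 -2 2 → min -12
Maximum of these is 3.

3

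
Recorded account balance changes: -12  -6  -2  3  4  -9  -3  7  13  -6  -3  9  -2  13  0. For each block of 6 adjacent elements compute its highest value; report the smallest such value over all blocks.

4

Each size-6 window and its max:
[-12, -6, -2, 3, 4, -9] → max 4
[-6, -2, 3, 4, -9, -3] → max 4
[-2, 3, 4, -9, -3, 7] → max 7
[3, 4, -9, -3, 7, 13] → max 13
[4, -9, -3, 7, 13, -6] → max 13
[-9, -3, 7, 13, -6, -3] → max 13
[-3, 7, 13, -6, -3, 9] → max 13
[7, 13, -6, -3, 9, -2] → max 13
[13, -6, -3, 9, -2, 13] → max 13
[-6, -3, 9, -2, 13, 0] → max 13
Smallest of these is 4.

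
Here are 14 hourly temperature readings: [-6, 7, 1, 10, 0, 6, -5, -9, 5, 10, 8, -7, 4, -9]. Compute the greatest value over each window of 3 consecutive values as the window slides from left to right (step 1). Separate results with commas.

[-6, 7, 1] → max 7
[7, 1, 10] → max 10
[1, 10, 0] → max 10
[10, 0, 6] → max 10
[0, 6, -5] → max 6
[6, -5, -9] → max 6
[-5, -9, 5] → max 5
[-9, 5, 10] → max 10
[5, 10, 8] → max 10
[10, 8, -7] → max 10
[8, -7, 4] → max 8
[-7, 4, -9] → max 4

7, 10, 10, 10, 6, 6, 5, 10, 10, 10, 8, 4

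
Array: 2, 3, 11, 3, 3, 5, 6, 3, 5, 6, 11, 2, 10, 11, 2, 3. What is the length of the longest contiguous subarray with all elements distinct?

6

add 2: [2] len 1
add 3: [2, 3] len 2
add 11: [2, 3, 11] len 3
add 3 (repeat 3, move left end past it): [11, 3] len 2
add 3 (repeat 3, move left end past it): [3] len 1
add 5: [3, 5] len 2
add 6: [3, 5, 6] len 3
add 3 (repeat 3, move left end past it): [5, 6, 3] len 3
add 5 (repeat 5, move left end past it): [6, 3, 5] len 3
add 6 (repeat 6, move left end past it): [3, 5, 6] len 3
add 11: [3, 5, 6, 11] len 4
add 2: [3, 5, 6, 11, 2] len 5
add 10: [3, 5, 6, 11, 2, 10] len 6
add 11 (repeat 11, move left end past it): [2, 10, 11] len 3
add 2 (repeat 2, move left end past it): [10, 11, 2] len 3
add 3: [10, 11, 2, 3] len 4
Longest all-distinct length: 6.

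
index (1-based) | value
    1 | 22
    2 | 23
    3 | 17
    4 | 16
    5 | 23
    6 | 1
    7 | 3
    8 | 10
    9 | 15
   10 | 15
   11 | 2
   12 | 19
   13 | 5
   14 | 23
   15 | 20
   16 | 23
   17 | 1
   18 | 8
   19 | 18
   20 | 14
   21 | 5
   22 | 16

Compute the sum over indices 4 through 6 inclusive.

40

Elements at indices 4..6: 16, 23, 1
sum(16, 23, 1) = 40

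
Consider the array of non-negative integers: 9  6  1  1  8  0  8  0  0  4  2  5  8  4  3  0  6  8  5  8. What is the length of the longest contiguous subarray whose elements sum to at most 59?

16

Extend to the right; shrink from the left whenever the sum exceeds 59:
→ 9: sum 9, len 1
→ 6: sum 15, len 2
→ 1: sum 16, len 3
→ 1: sum 17, len 4
→ 8: sum 25, len 5
→ 0: sum 25, len 6
→ 8: sum 33, len 7
→ 0: sum 33, len 8
→ 0: sum 33, len 9
→ 4: sum 37, len 10
→ 2: sum 39, len 11
→ 5: sum 44, len 12
→ 8: sum 52, len 13
→ 4: sum 56, len 14
→ 3: sum 59, len 15
→ 0: sum 59, len 16
→ 6 (dropped 9): sum 56, len 16
→ 8 (dropped 6): sum 58, len 16
→ 5 (dropped 1, 1, 8): sum 53, len 14
→ 8 (dropped 0, 8): sum 53, len 13
Longest length seen: 16.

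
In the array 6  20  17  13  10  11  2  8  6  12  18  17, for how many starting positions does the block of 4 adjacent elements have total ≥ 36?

6

6 20 17 13 → sum 56  ≥ 36 ✓
20 17 13 10 → sum 60  ≥ 36 ✓
17 13 10 11 → sum 51  ≥ 36 ✓
13 10 11 2 → sum 36  ≥ 36 ✓
10 11 2 8 → sum 31
11 2 8 6 → sum 27
2 8 6 12 → sum 28
8 6 12 18 → sum 44  ≥ 36 ✓
6 12 18 17 → sum 53  ≥ 36 ✓
6 windows satisfy the condition.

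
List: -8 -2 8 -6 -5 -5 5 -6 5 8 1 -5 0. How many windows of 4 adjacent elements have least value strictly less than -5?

(-8, -2, 8, -6) → min -8  < -5 ✓
(-2, 8, -6, -5) → min -6  < -5 ✓
(8, -6, -5, -5) → min -6  < -5 ✓
(-6, -5, -5, 5) → min -6  < -5 ✓
(-5, -5, 5, -6) → min -6  < -5 ✓
(-5, 5, -6, 5) → min -6  < -5 ✓
(5, -6, 5, 8) → min -6  < -5 ✓
(-6, 5, 8, 1) → min -6  < -5 ✓
(5, 8, 1, -5) → min -5
(8, 1, -5, 0) → min -5
8 windows satisfy the condition.

8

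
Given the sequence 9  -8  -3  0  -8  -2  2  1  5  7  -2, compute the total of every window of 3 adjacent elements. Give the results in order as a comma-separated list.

Sliding a size-3 window across the 11 values:
[9, -8, -3] → sum -2
[-8, -3, 0] → sum -11
[-3, 0, -8] → sum -11
[0, -8, -2] → sum -10
[-8, -2, 2] → sum -8
[-2, 2, 1] → sum 1
[2, 1, 5] → sum 8
[1, 5, 7] → sum 13
[5, 7, -2] → sum 10

-2, -11, -11, -10, -8, 1, 8, 13, 10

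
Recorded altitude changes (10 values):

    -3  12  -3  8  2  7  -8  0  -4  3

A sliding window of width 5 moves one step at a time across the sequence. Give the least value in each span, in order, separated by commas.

-3, -3, -8, -8, -8, -8

[-3, 12, -3, 8, 2] → min -3
[12, -3, 8, 2, 7] → min -3
[-3, 8, 2, 7, -8] → min -8
[8, 2, 7, -8, 0] → min -8
[2, 7, -8, 0, -4] → min -8
[7, -8, 0, -4, 3] → min -8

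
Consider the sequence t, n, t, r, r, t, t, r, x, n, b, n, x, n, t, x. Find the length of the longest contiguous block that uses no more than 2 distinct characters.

6

Extend right; when distinct count exceeds 2, shrink from the left:
add t: window [t] (1 distinct), len 1
add n: window [t, n] (2 distinct), len 2
add t: window [t, n, t] (2 distinct), len 3
add r: window [t, r] (2 distinct), len 2
add r: window [t, r, r] (2 distinct), len 3
add t: window [t, r, r, t] (2 distinct), len 4
add t: window [t, r, r, t, t] (2 distinct), len 5
add r: window [t, r, r, t, t, r] (2 distinct), len 6
add x: window [r, x] (2 distinct), len 2
add n: window [x, n] (2 distinct), len 2
add b: window [n, b] (2 distinct), len 2
add n: window [n, b, n] (2 distinct), len 3
add x: window [n, x] (2 distinct), len 2
add n: window [n, x, n] (2 distinct), len 3
add t: window [n, t] (2 distinct), len 2
add x: window [t, x] (2 distinct), len 2
Longest length with ≤2 distinct: 6.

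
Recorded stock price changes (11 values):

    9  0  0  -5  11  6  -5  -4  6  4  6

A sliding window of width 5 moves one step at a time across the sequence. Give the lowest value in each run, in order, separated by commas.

-5, -5, -5, -5, -5, -5, -5

9 0 0 -5 11 → min -5
0 0 -5 11 6 → min -5
0 -5 11 6 -5 → min -5
-5 11 6 -5 -4 → min -5
11 6 -5 -4 6 → min -5
6 -5 -4 6 4 → min -5
-5 -4 6 4 6 → min -5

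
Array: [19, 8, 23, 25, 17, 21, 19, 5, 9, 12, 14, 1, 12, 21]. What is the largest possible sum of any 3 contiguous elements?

65

Each size-3 window and its sum:
19 8 23 → sum 50
8 23 25 → sum 56
23 25 17 → sum 65
25 17 21 → sum 63
17 21 19 → sum 57
21 19 5 → sum 45
19 5 9 → sum 33
5 9 12 → sum 26
9 12 14 → sum 35
12 14 1 → sum 27
14 1 12 → sum 27
1 12 21 → sum 34
Largest of these is 65.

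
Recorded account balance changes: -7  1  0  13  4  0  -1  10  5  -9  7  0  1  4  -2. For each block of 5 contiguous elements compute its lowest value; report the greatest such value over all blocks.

0

-7 1 0 13 4 → min -7
1 0 13 4 0 → min 0
0 13 4 0 -1 → min -1
13 4 0 -1 10 → min -1
4 0 -1 10 5 → min -1
0 -1 10 5 -9 → min -9
-1 10 5 -9 7 → min -9
10 5 -9 7 0 → min -9
5 -9 7 0 1 → min -9
-9 7 0 1 4 → min -9
7 0 1 4 -2 → min -2
Greatest of these is 0.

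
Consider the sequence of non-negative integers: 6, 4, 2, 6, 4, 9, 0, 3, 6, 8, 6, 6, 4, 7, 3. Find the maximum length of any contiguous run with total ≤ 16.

add 6: [6] sum 6, len 1
add 4: [6, 4] sum 10, len 2
add 2: [6, 4, 2] sum 12, len 3
add 6: [4, 2, 6] sum 12, len 3
add 4: [4, 2, 6, 4] sum 16, len 4
add 9: [4, 9] sum 13, len 2
add 0: [4, 9, 0] sum 13, len 3
add 3: [4, 9, 0, 3] sum 16, len 4
add 6: [0, 3, 6] sum 9, len 3
add 8: [6, 8] sum 14, len 2
add 6: [8, 6] sum 14, len 2
add 6: [6, 6] sum 12, len 2
add 4: [6, 6, 4] sum 16, len 3
add 7: [4, 7] sum 11, len 2
add 3: [4, 7, 3] sum 14, len 3
Longest length seen: 4.

4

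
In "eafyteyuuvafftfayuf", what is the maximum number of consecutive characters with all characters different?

[e] len 1
[e, a] len 2
[e, a, f] len 3
[e, a, f, y] len 4
[e, a, f, y, t] len 5
[a, f, y, t, e] len 5
[t, e, y] len 3
[t, e, y, u] len 4
[u] len 1
[u, v] len 2
[u, v, a] len 3
[u, v, a, f] len 4
[f] len 1
[f, t] len 2
[t, f] len 2
[t, f, a] len 3
[t, f, a, y] len 4
[t, f, a, y, u] len 5
[a, y, u, f] len 4
Longest all-distinct length: 5.

5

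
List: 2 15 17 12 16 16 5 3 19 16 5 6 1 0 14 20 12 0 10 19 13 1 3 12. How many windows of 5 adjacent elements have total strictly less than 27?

1

2 15 17 12 16 → sum 62
15 17 12 16 16 → sum 76
17 12 16 16 5 → sum 66
12 16 16 5 3 → sum 52
16 16 5 3 19 → sum 59
16 5 3 19 16 → sum 59
5 3 19 16 5 → sum 48
3 19 16 5 6 → sum 49
19 16 5 6 1 → sum 47
16 5 6 1 0 → sum 28
5 6 1 0 14 → sum 26  < 27 ✓
6 1 0 14 20 → sum 41
1 0 14 20 12 → sum 47
0 14 20 12 0 → sum 46
14 20 12 0 10 → sum 56
20 12 0 10 19 → sum 61
12 0 10 19 13 → sum 54
0 10 19 13 1 → sum 43
10 19 13 1 3 → sum 46
19 13 1 3 12 → sum 48
1 window satisfy the condition.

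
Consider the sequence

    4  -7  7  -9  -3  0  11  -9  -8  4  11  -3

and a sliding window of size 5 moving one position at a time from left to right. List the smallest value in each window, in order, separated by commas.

-9, -9, -9, -9, -9, -9, -9, -9

Sliding a size-5 window across the 12 values:
4 -7 7 -9 -3 → min -9
-7 7 -9 -3 0 → min -9
7 -9 -3 0 11 → min -9
-9 -3 0 11 -9 → min -9
-3 0 11 -9 -8 → min -9
0 11 -9 -8 4 → min -9
11 -9 -8 4 11 → min -9
-9 -8 4 11 -3 → min -9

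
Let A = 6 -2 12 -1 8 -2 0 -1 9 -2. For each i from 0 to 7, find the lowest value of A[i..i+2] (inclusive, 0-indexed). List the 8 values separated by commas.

6 -2 12 → min -2
-2 12 -1 → min -2
12 -1 8 → min -1
-1 8 -2 → min -2
8 -2 0 → min -2
-2 0 -1 → min -2
0 -1 9 → min -1
-1 9 -2 → min -2

-2, -2, -1, -2, -2, -2, -1, -2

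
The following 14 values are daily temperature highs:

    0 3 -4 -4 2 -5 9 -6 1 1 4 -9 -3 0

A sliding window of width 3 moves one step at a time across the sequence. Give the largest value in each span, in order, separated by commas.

3, 3, 2, 2, 9, 9, 9, 1, 4, 4, 4, 0

Sliding a size-3 window across the 14 values:
(0, 3, -4) → max 3
(3, -4, -4) → max 3
(-4, -4, 2) → max 2
(-4, 2, -5) → max 2
(2, -5, 9) → max 9
(-5, 9, -6) → max 9
(9, -6, 1) → max 9
(-6, 1, 1) → max 1
(1, 1, 4) → max 4
(1, 4, -9) → max 4
(4, -9, -3) → max 4
(-9, -3, 0) → max 0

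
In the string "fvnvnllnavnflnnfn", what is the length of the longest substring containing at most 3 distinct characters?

[f] 1 distinct, len 1
[f, v] 2 distinct, len 2
[f, v, n] 3 distinct, len 3
[f, v, n, v] 3 distinct, len 4
[f, v, n, v, n] 3 distinct, len 5
[v, n, v, n, l] 3 distinct, len 5
[v, n, v, n, l, l] 3 distinct, len 6
[v, n, v, n, l, l, n] 3 distinct, len 7
[n, l, l, n, a] 3 distinct, len 5
[n, a, v] 3 distinct, len 3
[n, a, v, n] 3 distinct, len 4
[v, n, f] 3 distinct, len 3
[n, f, l] 3 distinct, len 3
[n, f, l, n] 3 distinct, len 4
[n, f, l, n, n] 3 distinct, len 5
[n, f, l, n, n, f] 3 distinct, len 6
[n, f, l, n, n, f, n] 3 distinct, len 7
Longest length with ≤3 distinct: 7.

7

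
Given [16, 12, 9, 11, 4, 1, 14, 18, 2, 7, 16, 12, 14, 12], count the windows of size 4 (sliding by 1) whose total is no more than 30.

(16, 12, 9, 11) → sum 48
(12, 9, 11, 4) → sum 36
(9, 11, 4, 1) → sum 25  ≤ 30 ✓
(11, 4, 1, 14) → sum 30  ≤ 30 ✓
(4, 1, 14, 18) → sum 37
(1, 14, 18, 2) → sum 35
(14, 18, 2, 7) → sum 41
(18, 2, 7, 16) → sum 43
(2, 7, 16, 12) → sum 37
(7, 16, 12, 14) → sum 49
(16, 12, 14, 12) → sum 54
2 windows satisfy the condition.

2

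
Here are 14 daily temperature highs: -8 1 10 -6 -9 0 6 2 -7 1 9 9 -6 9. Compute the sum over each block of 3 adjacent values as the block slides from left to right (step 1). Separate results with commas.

[-8, 1, 10] → sum 3
[1, 10, -6] → sum 5
[10, -6, -9] → sum -5
[-6, -9, 0] → sum -15
[-9, 0, 6] → sum -3
[0, 6, 2] → sum 8
[6, 2, -7] → sum 1
[2, -7, 1] → sum -4
[-7, 1, 9] → sum 3
[1, 9, 9] → sum 19
[9, 9, -6] → sum 12
[9, -6, 9] → sum 12

3, 5, -5, -15, -3, 8, 1, -4, 3, 19, 12, 12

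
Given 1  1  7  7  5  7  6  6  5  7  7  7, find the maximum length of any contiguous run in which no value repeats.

add 1: [1] len 1
add 1 (repeat 1, move left end past it): [1] len 1
add 7: [1, 7] len 2
add 7 (repeat 7, move left end past it): [7] len 1
add 5: [7, 5] len 2
add 7 (repeat 7, move left end past it): [5, 7] len 2
add 6: [5, 7, 6] len 3
add 6 (repeat 6, move left end past it): [6] len 1
add 5: [6, 5] len 2
add 7: [6, 5, 7] len 3
add 7 (repeat 7, move left end past it): [7] len 1
add 7 (repeat 7, move left end past it): [7] len 1
Longest all-distinct length: 3.

3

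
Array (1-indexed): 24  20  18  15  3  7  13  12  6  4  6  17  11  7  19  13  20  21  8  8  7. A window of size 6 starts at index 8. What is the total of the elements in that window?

56

Elements at indices 8..13: 12, 6, 4, 6, 17, 11
sum(12, 6, 4, 6, 17, 11) = 56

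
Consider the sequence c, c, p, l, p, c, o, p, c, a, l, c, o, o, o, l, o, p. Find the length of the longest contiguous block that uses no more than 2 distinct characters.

5

add c: window [c] (1 distinct), len 1
add c: window [c, c] (1 distinct), len 2
add p: window [c, c, p] (2 distinct), len 3
add l: window [p, l] (2 distinct), len 2
add p: window [p, l, p] (2 distinct), len 3
add c: window [p, c] (2 distinct), len 2
add o: window [c, o] (2 distinct), len 2
add p: window [o, p] (2 distinct), len 2
add c: window [p, c] (2 distinct), len 2
add a: window [c, a] (2 distinct), len 2
add l: window [a, l] (2 distinct), len 2
add c: window [l, c] (2 distinct), len 2
add o: window [c, o] (2 distinct), len 2
add o: window [c, o, o] (2 distinct), len 3
add o: window [c, o, o, o] (2 distinct), len 4
add l: window [o, o, o, l] (2 distinct), len 4
add o: window [o, o, o, l, o] (2 distinct), len 5
add p: window [o, p] (2 distinct), len 2
Longest length with ≤2 distinct: 5.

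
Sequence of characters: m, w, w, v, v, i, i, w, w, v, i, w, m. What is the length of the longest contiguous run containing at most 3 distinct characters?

[m] 1 distinct, len 1
[m, w] 2 distinct, len 2
[m, w, w] 2 distinct, len 3
[m, w, w, v] 3 distinct, len 4
[m, w, w, v, v] 3 distinct, len 5
[w, w, v, v, i] 3 distinct, len 5
[w, w, v, v, i, i] 3 distinct, len 6
[w, w, v, v, i, i, w] 3 distinct, len 7
[w, w, v, v, i, i, w, w] 3 distinct, len 8
[w, w, v, v, i, i, w, w, v] 3 distinct, len 9
[w, w, v, v, i, i, w, w, v, i] 3 distinct, len 10
[w, w, v, v, i, i, w, w, v, i, w] 3 distinct, len 11
[i, w, m] 3 distinct, len 3
Longest length with ≤3 distinct: 11.

11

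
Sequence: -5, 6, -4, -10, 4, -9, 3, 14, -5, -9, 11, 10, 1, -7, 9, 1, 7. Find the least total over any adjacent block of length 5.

(-5, 6, -4, -10, 4) → sum -9
(6, -4, -10, 4, -9) → sum -13
(-4, -10, 4, -9, 3) → sum -16
(-10, 4, -9, 3, 14) → sum 2
(4, -9, 3, 14, -5) → sum 7
(-9, 3, 14, -5, -9) → sum -6
(3, 14, -5, -9, 11) → sum 14
(14, -5, -9, 11, 10) → sum 21
(-5, -9, 11, 10, 1) → sum 8
(-9, 11, 10, 1, -7) → sum 6
(11, 10, 1, -7, 9) → sum 24
(10, 1, -7, 9, 1) → sum 14
(1, -7, 9, 1, 7) → sum 11
Least of these is -16.

-16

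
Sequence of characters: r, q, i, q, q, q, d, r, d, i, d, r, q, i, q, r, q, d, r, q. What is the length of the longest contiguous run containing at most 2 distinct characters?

5

[r] 1 distinct, len 1
[r, q] 2 distinct, len 2
[q, i] 2 distinct, len 2
[q, i, q] 2 distinct, len 3
[q, i, q, q] 2 distinct, len 4
[q, i, q, q, q] 2 distinct, len 5
[q, q, q, d] 2 distinct, len 4
[d, r] 2 distinct, len 2
[d, r, d] 2 distinct, len 3
[d, i] 2 distinct, len 2
[d, i, d] 2 distinct, len 3
[d, r] 2 distinct, len 2
[r, q] 2 distinct, len 2
[q, i] 2 distinct, len 2
[q, i, q] 2 distinct, len 3
[q, r] 2 distinct, len 2
[q, r, q] 2 distinct, len 3
[q, d] 2 distinct, len 2
[d, r] 2 distinct, len 2
[r, q] 2 distinct, len 2
Longest length with ≤2 distinct: 5.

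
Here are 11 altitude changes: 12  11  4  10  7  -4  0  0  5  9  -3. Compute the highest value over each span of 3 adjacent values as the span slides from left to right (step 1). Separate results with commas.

12, 11, 10, 10, 7, 0, 5, 9, 9

(12, 11, 4) → max 12
(11, 4, 10) → max 11
(4, 10, 7) → max 10
(10, 7, -4) → max 10
(7, -4, 0) → max 7
(-4, 0, 0) → max 0
(0, 0, 5) → max 5
(0, 5, 9) → max 9
(5, 9, -3) → max 9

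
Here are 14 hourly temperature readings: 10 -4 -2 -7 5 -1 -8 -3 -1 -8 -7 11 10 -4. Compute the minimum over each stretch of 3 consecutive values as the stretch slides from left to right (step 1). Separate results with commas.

-4, -7, -7, -7, -8, -8, -8, -8, -8, -8, -7, -4

Sliding a size-3 window across the 14 values:
(10, -4, -2) → min -4
(-4, -2, -7) → min -7
(-2, -7, 5) → min -7
(-7, 5, -1) → min -7
(5, -1, -8) → min -8
(-1, -8, -3) → min -8
(-8, -3, -1) → min -8
(-3, -1, -8) → min -8
(-1, -8, -7) → min -8
(-8, -7, 11) → min -8
(-7, 11, 10) → min -7
(11, 10, -4) → min -4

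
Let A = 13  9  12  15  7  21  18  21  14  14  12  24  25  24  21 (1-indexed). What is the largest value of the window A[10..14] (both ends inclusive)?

Elements at indices 10..14: 14, 12, 24, 25, 24
max(14, 12, 24, 25, 24) = 25

25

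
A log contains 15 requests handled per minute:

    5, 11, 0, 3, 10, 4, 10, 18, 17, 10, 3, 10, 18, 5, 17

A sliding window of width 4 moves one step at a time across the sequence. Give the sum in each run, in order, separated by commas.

19, 24, 17, 27, 42, 49, 55, 48, 40, 41, 36, 50

(5, 11, 0, 3) → sum 19
(11, 0, 3, 10) → sum 24
(0, 3, 10, 4) → sum 17
(3, 10, 4, 10) → sum 27
(10, 4, 10, 18) → sum 42
(4, 10, 18, 17) → sum 49
(10, 18, 17, 10) → sum 55
(18, 17, 10, 3) → sum 48
(17, 10, 3, 10) → sum 40
(10, 3, 10, 18) → sum 41
(3, 10, 18, 5) → sum 36
(10, 18, 5, 17) → sum 50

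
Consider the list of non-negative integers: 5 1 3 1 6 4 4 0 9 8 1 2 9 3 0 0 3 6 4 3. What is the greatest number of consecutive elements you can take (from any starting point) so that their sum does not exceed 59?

add 5: [5] sum 5, len 1
add 1: [5, 1] sum 6, len 2
add 3: [5, 1, 3] sum 9, len 3
add 1: [5, 1, 3, 1] sum 10, len 4
add 6: [5, 1, 3, 1, 6] sum 16, len 5
add 4: [5, 1, 3, 1, 6, 4] sum 20, len 6
add 4: [5, 1, 3, 1, 6, 4, 4] sum 24, len 7
add 0: [5, 1, 3, 1, 6, 4, 4, 0] sum 24, len 8
add 9: [5, 1, 3, 1, 6, 4, 4, 0, 9] sum 33, len 9
add 8: [5, 1, 3, 1, 6, 4, 4, 0, 9, 8] sum 41, len 10
add 1: [5, 1, 3, 1, 6, 4, 4, 0, 9, 8, 1] sum 42, len 11
add 2: [5, 1, 3, 1, 6, 4, 4, 0, 9, 8, 1, 2] sum 44, len 12
add 9: [5, 1, 3, 1, 6, 4, 4, 0, 9, 8, 1, 2, 9] sum 53, len 13
add 3: [5, 1, 3, 1, 6, 4, 4, 0, 9, 8, 1, 2, 9, 3] sum 56, len 14
add 0: [5, 1, 3, 1, 6, 4, 4, 0, 9, 8, 1, 2, 9, 3, 0] sum 56, len 15
add 0: [5, 1, 3, 1, 6, 4, 4, 0, 9, 8, 1, 2, 9, 3, 0, 0] sum 56, len 16
add 3: [5, 1, 3, 1, 6, 4, 4, 0, 9, 8, 1, 2, 9, 3, 0, 0, 3] sum 59, len 17
add 6: [3, 1, 6, 4, 4, 0, 9, 8, 1, 2, 9, 3, 0, 0, 3, 6] sum 59, len 16
add 4: [6, 4, 4, 0, 9, 8, 1, 2, 9, 3, 0, 0, 3, 6, 4] sum 59, len 15
add 3: [4, 4, 0, 9, 8, 1, 2, 9, 3, 0, 0, 3, 6, 4, 3] sum 56, len 15
Longest length seen: 17.

17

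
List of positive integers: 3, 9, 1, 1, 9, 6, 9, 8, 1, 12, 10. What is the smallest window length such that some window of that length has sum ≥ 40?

add 3: running sum 3 < 40
add 9: running sum 12 < 40
add 1: running sum 13 < 40
add 1: running sum 14 < 40
add 9: running sum 23 < 40
add 6: running sum 29 < 40
add 9: running sum 38 < 40
add 8: shortest ending here [9, 1, 1, 9, 6, 9, 8] sum 43, len 7
add 1: shortest ending here [9, 1, 1, 9, 6, 9, 8, 1] sum 44, len 8
add 12: shortest ending here [9, 6, 9, 8, 1, 12] sum 45, len 6
add 10: shortest ending here [9, 8, 1, 12, 10] sum 40, len 5
Shortest qualifying length: 5.

5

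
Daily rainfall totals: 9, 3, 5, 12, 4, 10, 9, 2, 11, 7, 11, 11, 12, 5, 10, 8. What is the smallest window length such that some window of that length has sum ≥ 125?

add 9: running sum 9 < 125
add 3: running sum 12 < 125
add 5: running sum 17 < 125
add 12: running sum 29 < 125
add 4: running sum 33 < 125
add 10: running sum 43 < 125
add 9: running sum 52 < 125
add 2: running sum 54 < 125
add 11: running sum 65 < 125
add 7: running sum 72 < 125
add 11: running sum 83 < 125
add 11: running sum 94 < 125
add 12: running sum 106 < 125
add 5: running sum 111 < 125
add 10: running sum 121 < 125
add 8: shortest ending here [9, 3, 5, 12, 4, 10, 9, 2, 11, 7, 11, 11, 12, 5, 10, 8] sum 129, len 16
Shortest qualifying length: 16.

16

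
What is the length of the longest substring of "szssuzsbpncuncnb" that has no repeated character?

7

[s] len 1
[s, z] len 2
[z, s] len 2
[s] len 1
[s, u] len 2
[s, u, z] len 3
[u, z, s] len 3
[u, z, s, b] len 4
[u, z, s, b, p] len 5
[u, z, s, b, p, n] len 6
[u, z, s, b, p, n, c] len 7
[z, s, b, p, n, c, u] len 7
[c, u, n] len 3
[u, n, c] len 3
[c, n] len 2
[c, n, b] len 3
Longest all-distinct length: 7.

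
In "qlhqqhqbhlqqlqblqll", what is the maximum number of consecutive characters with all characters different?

4

[q] len 1
[q, l] len 2
[q, l, h] len 3
[l, h, q] len 3
[q] len 1
[q, h] len 2
[h, q] len 2
[h, q, b] len 3
[q, b, h] len 3
[q, b, h, l] len 4
[b, h, l, q] len 4
[q] len 1
[q, l] len 2
[l, q] len 2
[l, q, b] len 3
[q, b, l] len 3
[b, l, q] len 3
[q, l] len 2
[l] len 1
Longest all-distinct length: 4.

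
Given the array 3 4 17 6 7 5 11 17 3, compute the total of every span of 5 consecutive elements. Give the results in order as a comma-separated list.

37, 39, 46, 46, 43

[3, 4, 17, 6, 7] → sum 37
[4, 17, 6, 7, 5] → sum 39
[17, 6, 7, 5, 11] → sum 46
[6, 7, 5, 11, 17] → sum 46
[7, 5, 11, 17, 3] → sum 43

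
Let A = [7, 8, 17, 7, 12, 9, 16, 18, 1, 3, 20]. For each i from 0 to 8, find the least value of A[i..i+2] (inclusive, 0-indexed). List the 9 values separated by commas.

7, 7, 7, 7, 9, 9, 1, 1, 1

7 8 17 → min 7
8 17 7 → min 7
17 7 12 → min 7
7 12 9 → min 7
12 9 16 → min 9
9 16 18 → min 9
16 18 1 → min 1
18 1 3 → min 1
1 3 20 → min 1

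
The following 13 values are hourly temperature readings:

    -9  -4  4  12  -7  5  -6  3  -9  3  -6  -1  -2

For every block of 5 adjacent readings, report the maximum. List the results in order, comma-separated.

Sliding a size-5 window across the 13 values:
[-9, -4, 4, 12, -7] → max 12
[-4, 4, 12, -7, 5] → max 12
[4, 12, -7, 5, -6] → max 12
[12, -7, 5, -6, 3] → max 12
[-7, 5, -6, 3, -9] → max 5
[5, -6, 3, -9, 3] → max 5
[-6, 3, -9, 3, -6] → max 3
[3, -9, 3, -6, -1] → max 3
[-9, 3, -6, -1, -2] → max 3

12, 12, 12, 12, 5, 5, 3, 3, 3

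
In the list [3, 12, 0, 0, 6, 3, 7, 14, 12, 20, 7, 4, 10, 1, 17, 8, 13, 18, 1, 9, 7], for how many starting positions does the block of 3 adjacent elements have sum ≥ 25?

3 12 0 → sum 15
12 0 0 → sum 12
0 0 6 → sum 6
0 6 3 → sum 9
6 3 7 → sum 16
3 7 14 → sum 24
7 14 12 → sum 33  ≥ 25 ✓
14 12 20 → sum 46  ≥ 25 ✓
12 20 7 → sum 39  ≥ 25 ✓
20 7 4 → sum 31  ≥ 25 ✓
7 4 10 → sum 21
4 10 1 → sum 15
10 1 17 → sum 28  ≥ 25 ✓
1 17 8 → sum 26  ≥ 25 ✓
17 8 13 → sum 38  ≥ 25 ✓
8 13 18 → sum 39  ≥ 25 ✓
13 18 1 → sum 32  ≥ 25 ✓
18 1 9 → sum 28  ≥ 25 ✓
1 9 7 → sum 17
10 windows satisfy the condition.

10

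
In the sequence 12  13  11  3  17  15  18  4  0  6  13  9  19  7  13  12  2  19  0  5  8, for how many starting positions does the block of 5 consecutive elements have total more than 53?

[12, 13, 11, 3, 17] → sum 56  > 53 ✓
[13, 11, 3, 17, 15] → sum 59  > 53 ✓
[11, 3, 17, 15, 18] → sum 64  > 53 ✓
[3, 17, 15, 18, 4] → sum 57  > 53 ✓
[17, 15, 18, 4, 0] → sum 54  > 53 ✓
[15, 18, 4, 0, 6] → sum 43
[18, 4, 0, 6, 13] → sum 41
[4, 0, 6, 13, 9] → sum 32
[0, 6, 13, 9, 19] → sum 47
[6, 13, 9, 19, 7] → sum 54  > 53 ✓
[13, 9, 19, 7, 13] → sum 61  > 53 ✓
[9, 19, 7, 13, 12] → sum 60  > 53 ✓
[19, 7, 13, 12, 2] → sum 53
[7, 13, 12, 2, 19] → sum 53
[13, 12, 2, 19, 0] → sum 46
[12, 2, 19, 0, 5] → sum 38
[2, 19, 0, 5, 8] → sum 34
8 windows satisfy the condition.

8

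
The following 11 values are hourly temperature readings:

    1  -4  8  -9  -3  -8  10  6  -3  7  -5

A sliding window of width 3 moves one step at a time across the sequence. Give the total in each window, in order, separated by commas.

5, -5, -4, -20, -1, 8, 13, 10, -1

Sliding a size-3 window across the 11 values:
1 -4 8 → sum 5
-4 8 -9 → sum -5
8 -9 -3 → sum -4
-9 -3 -8 → sum -20
-3 -8 10 → sum -1
-8 10 6 → sum 8
10 6 -3 → sum 13
6 -3 7 → sum 10
-3 7 -5 → sum -1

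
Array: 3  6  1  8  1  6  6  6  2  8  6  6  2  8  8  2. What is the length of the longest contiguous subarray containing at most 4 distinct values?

add 3: window [3] (1 distinct), len 1
add 6: window [3, 6] (2 distinct), len 2
add 1: window [3, 6, 1] (3 distinct), len 3
add 8: window [3, 6, 1, 8] (4 distinct), len 4
add 1: window [3, 6, 1, 8, 1] (4 distinct), len 5
add 6: window [3, 6, 1, 8, 1, 6] (4 distinct), len 6
add 6: window [3, 6, 1, 8, 1, 6, 6] (4 distinct), len 7
add 6: window [3, 6, 1, 8, 1, 6, 6, 6] (4 distinct), len 8
add 2: window [6, 1, 8, 1, 6, 6, 6, 2] (4 distinct), len 8
add 8: window [6, 1, 8, 1, 6, 6, 6, 2, 8] (4 distinct), len 9
add 6: window [6, 1, 8, 1, 6, 6, 6, 2, 8, 6] (4 distinct), len 10
add 6: window [6, 1, 8, 1, 6, 6, 6, 2, 8, 6, 6] (4 distinct), len 11
add 2: window [6, 1, 8, 1, 6, 6, 6, 2, 8, 6, 6, 2] (4 distinct), len 12
add 8: window [6, 1, 8, 1, 6, 6, 6, 2, 8, 6, 6, 2, 8] (4 distinct), len 13
add 8: window [6, 1, 8, 1, 6, 6, 6, 2, 8, 6, 6, 2, 8, 8] (4 distinct), len 14
add 2: window [6, 1, 8, 1, 6, 6, 6, 2, 8, 6, 6, 2, 8, 8, 2] (4 distinct), len 15
Longest length with ≤4 distinct: 15.

15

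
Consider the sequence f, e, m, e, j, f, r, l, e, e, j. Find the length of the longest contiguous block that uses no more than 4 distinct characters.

add f: window [f] (1 distinct), len 1
add e: window [f, e] (2 distinct), len 2
add m: window [f, e, m] (3 distinct), len 3
add e: window [f, e, m, e] (3 distinct), len 4
add j: window [f, e, m, e, j] (4 distinct), len 5
add f: window [f, e, m, e, j, f] (4 distinct), len 6
add r: window [e, j, f, r] (4 distinct), len 4
add l: window [j, f, r, l] (4 distinct), len 4
add e: window [f, r, l, e] (4 distinct), len 4
add e: window [f, r, l, e, e] (4 distinct), len 5
add j: window [r, l, e, e, j] (4 distinct), len 5
Longest length with ≤4 distinct: 6.

6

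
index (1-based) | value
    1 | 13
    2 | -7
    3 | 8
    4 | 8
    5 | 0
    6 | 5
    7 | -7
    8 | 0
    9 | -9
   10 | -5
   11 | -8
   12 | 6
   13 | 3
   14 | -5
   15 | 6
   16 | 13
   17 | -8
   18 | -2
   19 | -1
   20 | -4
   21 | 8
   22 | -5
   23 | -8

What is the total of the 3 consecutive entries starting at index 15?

11

Elements at indices 15..17: 6, 13, -8
sum(6, 13, -8) = 11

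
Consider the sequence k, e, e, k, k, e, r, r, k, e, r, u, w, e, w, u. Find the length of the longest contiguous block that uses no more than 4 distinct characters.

12

Extend right; when distinct count exceeds 4, shrink from the left:
[k] 1 distinct, len 1
[k, e] 2 distinct, len 2
[k, e, e] 2 distinct, len 3
[k, e, e, k] 2 distinct, len 4
[k, e, e, k, k] 2 distinct, len 5
[k, e, e, k, k, e] 2 distinct, len 6
[k, e, e, k, k, e, r] 3 distinct, len 7
[k, e, e, k, k, e, r, r] 3 distinct, len 8
[k, e, e, k, k, e, r, r, k] 3 distinct, len 9
[k, e, e, k, k, e, r, r, k, e] 3 distinct, len 10
[k, e, e, k, k, e, r, r, k, e, r] 3 distinct, len 11
[k, e, e, k, k, e, r, r, k, e, r, u] 4 distinct, len 12
[e, r, u, w] 4 distinct, len 4
[e, r, u, w, e] 4 distinct, len 5
[e, r, u, w, e, w] 4 distinct, len 6
[e, r, u, w, e, w, u] 4 distinct, len 7
Longest length with ≤4 distinct: 12.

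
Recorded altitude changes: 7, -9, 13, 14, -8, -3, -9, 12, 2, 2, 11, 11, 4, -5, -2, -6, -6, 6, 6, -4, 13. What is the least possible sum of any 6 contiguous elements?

Each size-6 window and its sum:
(7, -9, 13, 14, -8, -3) → sum 14
(-9, 13, 14, -8, -3, -9) → sum -2
(13, 14, -8, -3, -9, 12) → sum 19
(14, -8, -3, -9, 12, 2) → sum 8
(-8, -3, -9, 12, 2, 2) → sum -4
(-3, -9, 12, 2, 2, 11) → sum 15
(-9, 12, 2, 2, 11, 11) → sum 29
(12, 2, 2, 11, 11, 4) → sum 42
(2, 2, 11, 11, 4, -5) → sum 25
(2, 11, 11, 4, -5, -2) → sum 21
(11, 11, 4, -5, -2, -6) → sum 13
(11, 4, -5, -2, -6, -6) → sum -4
(4, -5, -2, -6, -6, 6) → sum -9
(-5, -2, -6, -6, 6, 6) → sum -7
(-2, -6, -6, 6, 6, -4) → sum -6
(-6, -6, 6, 6, -4, 13) → sum 9
Least of these is -9.

-9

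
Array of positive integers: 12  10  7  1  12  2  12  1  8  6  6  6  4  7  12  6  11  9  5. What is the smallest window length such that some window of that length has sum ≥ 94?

Extend right; whenever the sum reaches 94, record the length and shrink from the left:
add 12: running sum 12 < 94
add 10: running sum 22 < 94
add 7: running sum 29 < 94
add 1: running sum 30 < 94
add 12: running sum 42 < 94
add 2: running sum 44 < 94
add 12: running sum 56 < 94
add 1: running sum 57 < 94
add 8: running sum 65 < 94
add 6: running sum 71 < 94
add 6: running sum 77 < 94
add 6: running sum 83 < 94
add 4: running sum 87 < 94
add 7: shortest ending here [12, 10, 7, 1, 12, 2, 12, 1, 8, 6, 6, 6, 4, 7] sum 94, len 14
add 12: shortest ending here [10, 7, 1, 12, 2, 12, 1, 8, 6, 6, 6, 4, 7, 12] sum 94, len 14
add 6: shortest ending here [10, 7, 1, 12, 2, 12, 1, 8, 6, 6, 6, 4, 7, 12, 6] sum 100, len 15
add 11: shortest ending here [1, 12, 2, 12, 1, 8, 6, 6, 6, 4, 7, 12, 6, 11] sum 94, len 14
add 9: shortest ending here [12, 2, 12, 1, 8, 6, 6, 6, 4, 7, 12, 6, 11, 9] sum 102, len 14
add 5: shortest ending here [2, 12, 1, 8, 6, 6, 6, 4, 7, 12, 6, 11, 9, 5] sum 95, len 14
Shortest qualifying length: 14.

14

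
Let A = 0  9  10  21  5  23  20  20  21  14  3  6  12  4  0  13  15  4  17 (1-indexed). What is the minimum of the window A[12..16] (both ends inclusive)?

Elements at indices 12..16: 6, 12, 4, 0, 13
min(6, 12, 4, 0, 13) = 0

0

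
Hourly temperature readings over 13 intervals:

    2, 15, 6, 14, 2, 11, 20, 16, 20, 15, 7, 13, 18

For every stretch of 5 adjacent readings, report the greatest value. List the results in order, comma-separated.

[2, 15, 6, 14, 2] → max 15
[15, 6, 14, 2, 11] → max 15
[6, 14, 2, 11, 20] → max 20
[14, 2, 11, 20, 16] → max 20
[2, 11, 20, 16, 20] → max 20
[11, 20, 16, 20, 15] → max 20
[20, 16, 20, 15, 7] → max 20
[16, 20, 15, 7, 13] → max 20
[20, 15, 7, 13, 18] → max 20

15, 15, 20, 20, 20, 20, 20, 20, 20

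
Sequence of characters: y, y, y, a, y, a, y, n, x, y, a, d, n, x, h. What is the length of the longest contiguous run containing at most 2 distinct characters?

7

add y: window [y] (1 distinct), len 1
add y: window [y, y] (1 distinct), len 2
add y: window [y, y, y] (1 distinct), len 3
add a: window [y, y, y, a] (2 distinct), len 4
add y: window [y, y, y, a, y] (2 distinct), len 5
add a: window [y, y, y, a, y, a] (2 distinct), len 6
add y: window [y, y, y, a, y, a, y] (2 distinct), len 7
add n: window [y, n] (2 distinct), len 2
add x: window [n, x] (2 distinct), len 2
add y: window [x, y] (2 distinct), len 2
add a: window [y, a] (2 distinct), len 2
add d: window [a, d] (2 distinct), len 2
add n: window [d, n] (2 distinct), len 2
add x: window [n, x] (2 distinct), len 2
add h: window [x, h] (2 distinct), len 2
Longest length with ≤2 distinct: 7.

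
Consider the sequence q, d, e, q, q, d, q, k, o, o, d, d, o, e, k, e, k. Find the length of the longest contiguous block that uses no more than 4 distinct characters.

[q] 1 distinct, len 1
[q, d] 2 distinct, len 2
[q, d, e] 3 distinct, len 3
[q, d, e, q] 3 distinct, len 4
[q, d, e, q, q] 3 distinct, len 5
[q, d, e, q, q, d] 3 distinct, len 6
[q, d, e, q, q, d, q] 3 distinct, len 7
[q, d, e, q, q, d, q, k] 4 distinct, len 8
[q, q, d, q, k, o] 4 distinct, len 6
[q, q, d, q, k, o, o] 4 distinct, len 7
[q, q, d, q, k, o, o, d] 4 distinct, len 8
[q, q, d, q, k, o, o, d, d] 4 distinct, len 9
[q, q, d, q, k, o, o, d, d, o] 4 distinct, len 10
[k, o, o, d, d, o, e] 4 distinct, len 7
[k, o, o, d, d, o, e, k] 4 distinct, len 8
[k, o, o, d, d, o, e, k, e] 4 distinct, len 9
[k, o, o, d, d, o, e, k, e, k] 4 distinct, len 10
Longest length with ≤4 distinct: 10.

10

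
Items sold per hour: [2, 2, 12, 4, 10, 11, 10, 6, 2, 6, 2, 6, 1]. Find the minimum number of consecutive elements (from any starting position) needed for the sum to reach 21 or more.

add 2: running sum 2 < 21
add 2: running sum 4 < 21
add 12: running sum 16 < 21
add 4: running sum 20 < 21
end 4: [12, 4, 10] sum 26, len 3
end 5: [10, 11] sum 21, len 2
end 6: [11, 10] sum 21, len 2
end 7: [11, 10, 6] sum 27, len 3
end 8: [11, 10, 6, 2] sum 29, len 4
end 9: [10, 6, 2, 6] sum 24, len 4
end 10: [10, 6, 2, 6, 2] sum 26, len 5
end 11: [6, 2, 6, 2, 6] sum 22, len 5
end 12: [6, 2, 6, 2, 6, 1] sum 23, len 6
Shortest qualifying length: 2.

2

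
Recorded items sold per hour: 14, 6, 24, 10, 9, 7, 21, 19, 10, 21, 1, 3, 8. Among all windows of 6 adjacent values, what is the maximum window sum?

90

Window sums for each of the 8 positions:
(14, 6, 24, 10, 9, 7) → sum 70
(6, 24, 10, 9, 7, 21) → sum 77
(24, 10, 9, 7, 21, 19) → sum 90
(10, 9, 7, 21, 19, 10) → sum 76
(9, 7, 21, 19, 10, 21) → sum 87
(7, 21, 19, 10, 21, 1) → sum 79
(21, 19, 10, 21, 1, 3) → sum 75
(19, 10, 21, 1, 3, 8) → sum 62
Maximum of these is 90.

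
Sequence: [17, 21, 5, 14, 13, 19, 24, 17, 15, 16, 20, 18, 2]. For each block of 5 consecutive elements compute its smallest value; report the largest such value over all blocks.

15

17 21 5 14 13 → min 5
21 5 14 13 19 → min 5
5 14 13 19 24 → min 5
14 13 19 24 17 → min 13
13 19 24 17 15 → min 13
19 24 17 15 16 → min 15
24 17 15 16 20 → min 15
17 15 16 20 18 → min 15
15 16 20 18 2 → min 2
Largest of these is 15.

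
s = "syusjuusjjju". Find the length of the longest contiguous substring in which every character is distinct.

[s] len 1
[s, y] len 2
[s, y, u] len 3
[y, u, s] len 3
[y, u, s, j] len 4
[s, j, u] len 3
[u] len 1
[u, s] len 2
[u, s, j] len 3
[j] len 1
[j] len 1
[j, u] len 2
Longest all-distinct length: 4.

4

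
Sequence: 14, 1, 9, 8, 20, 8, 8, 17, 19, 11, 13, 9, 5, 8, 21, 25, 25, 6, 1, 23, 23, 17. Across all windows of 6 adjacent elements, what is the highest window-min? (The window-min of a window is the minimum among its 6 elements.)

8

[14, 1, 9, 8, 20, 8] → min 1
[1, 9, 8, 20, 8, 8] → min 1
[9, 8, 20, 8, 8, 17] → min 8
[8, 20, 8, 8, 17, 19] → min 8
[20, 8, 8, 17, 19, 11] → min 8
[8, 8, 17, 19, 11, 13] → min 8
[8, 17, 19, 11, 13, 9] → min 8
[17, 19, 11, 13, 9, 5] → min 5
[19, 11, 13, 9, 5, 8] → min 5
[11, 13, 9, 5, 8, 21] → min 5
[13, 9, 5, 8, 21, 25] → min 5
[9, 5, 8, 21, 25, 25] → min 5
[5, 8, 21, 25, 25, 6] → min 5
[8, 21, 25, 25, 6, 1] → min 1
[21, 25, 25, 6, 1, 23] → min 1
[25, 25, 6, 1, 23, 23] → min 1
[25, 6, 1, 23, 23, 17] → min 1
Highest of these is 8.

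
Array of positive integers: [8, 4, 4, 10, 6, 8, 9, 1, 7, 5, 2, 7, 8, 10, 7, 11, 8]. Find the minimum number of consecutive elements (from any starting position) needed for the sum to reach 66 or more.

Extend right; whenever the sum reaches 66, record the length and shrink from the left:
add 8: running sum 8 < 66
add 4: running sum 12 < 66
add 4: running sum 16 < 66
add 10: running sum 26 < 66
add 6: running sum 32 < 66
add 8: running sum 40 < 66
add 9: running sum 49 < 66
add 1: running sum 50 < 66
add 7: running sum 57 < 66
add 5: running sum 62 < 66
add 2: running sum 64 < 66
end 11: [8, 4, 4, 10, 6, 8, 9, 1, 7, 5, 2, 7] sum 71, len 12
end 12: [4, 10, 6, 8, 9, 1, 7, 5, 2, 7, 8] sum 67, len 11
end 13: [10, 6, 8, 9, 1, 7, 5, 2, 7, 8, 10] sum 73, len 11
end 14: [6, 8, 9, 1, 7, 5, 2, 7, 8, 10, 7] sum 70, len 11
end 15: [9, 1, 7, 5, 2, 7, 8, 10, 7, 11] sum 67, len 10
end 16: [1, 7, 5, 2, 7, 8, 10, 7, 11, 8] sum 66, len 10
Shortest qualifying length: 10.

10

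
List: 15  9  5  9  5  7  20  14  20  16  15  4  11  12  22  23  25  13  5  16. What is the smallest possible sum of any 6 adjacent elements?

Each size-6 window and its sum:
15 9 5 9 5 7 → sum 50
9 5 9 5 7 20 → sum 55
5 9 5 7 20 14 → sum 60
9 5 7 20 14 20 → sum 75
5 7 20 14 20 16 → sum 82
7 20 14 20 16 15 → sum 92
20 14 20 16 15 4 → sum 89
14 20 16 15 4 11 → sum 80
20 16 15 4 11 12 → sum 78
16 15 4 11 12 22 → sum 80
15 4 11 12 22 23 → sum 87
4 11 12 22 23 25 → sum 97
11 12 22 23 25 13 → sum 106
12 22 23 25 13 5 → sum 100
22 23 25 13 5 16 → sum 104
Smallest of these is 50.

50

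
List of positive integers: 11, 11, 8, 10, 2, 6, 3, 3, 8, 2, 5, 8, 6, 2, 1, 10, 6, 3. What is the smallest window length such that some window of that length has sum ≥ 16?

2

Extend right; whenever the sum reaches 16, record the length and shrink from the left:
add 11: running sum 11 < 16
add 11: shortest ending here [11, 11] sum 22, len 2
add 8: shortest ending here [11, 8] sum 19, len 2
add 10: shortest ending here [8, 10] sum 18, len 2
add 2: shortest ending here [8, 10, 2] sum 20, len 3
add 6: shortest ending here [10, 2, 6] sum 18, len 3
add 3: shortest ending here [10, 2, 6, 3] sum 21, len 4
add 3: shortest ending here [10, 2, 6, 3, 3] sum 24, len 5
add 8: shortest ending here [6, 3, 3, 8] sum 20, len 4
add 2: shortest ending here [3, 3, 8, 2] sum 16, len 4
add 5: shortest ending here [3, 8, 2, 5] sum 18, len 4
add 8: shortest ending here [8, 2, 5, 8] sum 23, len 4
add 6: shortest ending here [5, 8, 6] sum 19, len 3
add 2: shortest ending here [8, 6, 2] sum 16, len 3
add 1: shortest ending here [8, 6, 2, 1] sum 17, len 4
add 10: shortest ending here [6, 2, 1, 10] sum 19, len 4
add 6: shortest ending here [10, 6] sum 16, len 2
add 3: shortest ending here [10, 6, 3] sum 19, len 3
Shortest qualifying length: 2.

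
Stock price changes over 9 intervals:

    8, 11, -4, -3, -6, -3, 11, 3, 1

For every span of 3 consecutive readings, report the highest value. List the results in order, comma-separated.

11, 11, -3, -3, 11, 11, 11

Sliding a size-3 window across the 9 values:
8 11 -4 → max 11
11 -4 -3 → max 11
-4 -3 -6 → max -3
-3 -6 -3 → max -3
-6 -3 11 → max 11
-3 11 3 → max 11
11 3 1 → max 11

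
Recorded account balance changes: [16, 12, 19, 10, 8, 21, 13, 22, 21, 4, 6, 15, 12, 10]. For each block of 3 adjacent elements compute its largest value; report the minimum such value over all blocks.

15

Each size-3 window and its max:
(16, 12, 19) → max 19
(12, 19, 10) → max 19
(19, 10, 8) → max 19
(10, 8, 21) → max 21
(8, 21, 13) → max 21
(21, 13, 22) → max 22
(13, 22, 21) → max 22
(22, 21, 4) → max 22
(21, 4, 6) → max 21
(4, 6, 15) → max 15
(6, 15, 12) → max 15
(15, 12, 10) → max 15
Minimum of these is 15.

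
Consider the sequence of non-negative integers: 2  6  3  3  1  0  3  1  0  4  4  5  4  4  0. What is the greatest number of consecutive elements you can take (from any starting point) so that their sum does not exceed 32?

13

→ 2: sum 2, len 1
→ 6: sum 8, len 2
→ 3: sum 11, len 3
→ 3: sum 14, len 4
→ 1: sum 15, len 5
→ 0: sum 15, len 6
→ 3: sum 18, len 7
→ 1: sum 19, len 8
→ 0: sum 19, len 9
→ 4: sum 23, len 10
→ 4: sum 27, len 11
→ 5: sum 32, len 12
→ 4 (dropped 2, 6): sum 28, len 11
→ 4: sum 32, len 12
→ 0: sum 32, len 13
Longest length seen: 13.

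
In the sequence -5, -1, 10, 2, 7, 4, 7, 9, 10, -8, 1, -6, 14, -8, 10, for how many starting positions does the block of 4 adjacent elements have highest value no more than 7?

[-5, -1, 10, 2] → max 10
[-1, 10, 2, 7] → max 10
[10, 2, 7, 4] → max 10
[2, 7, 4, 7] → max 7  ≤ 7 ✓
[7, 4, 7, 9] → max 9
[4, 7, 9, 10] → max 10
[7, 9, 10, -8] → max 10
[9, 10, -8, 1] → max 10
[10, -8, 1, -6] → max 10
[-8, 1, -6, 14] → max 14
[1, -6, 14, -8] → max 14
[-6, 14, -8, 10] → max 14
1 window satisfy the condition.

1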